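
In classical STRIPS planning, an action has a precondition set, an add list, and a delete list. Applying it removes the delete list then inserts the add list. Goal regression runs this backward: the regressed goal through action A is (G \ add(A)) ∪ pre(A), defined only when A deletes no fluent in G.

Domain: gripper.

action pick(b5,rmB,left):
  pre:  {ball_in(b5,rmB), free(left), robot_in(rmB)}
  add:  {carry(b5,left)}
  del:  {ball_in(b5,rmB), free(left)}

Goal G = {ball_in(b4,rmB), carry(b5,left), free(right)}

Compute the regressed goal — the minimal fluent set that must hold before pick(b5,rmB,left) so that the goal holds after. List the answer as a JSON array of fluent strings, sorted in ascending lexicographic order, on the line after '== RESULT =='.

Compute (G \ add) ∪ pre:
  G ∩ del = {}  (empty — regression defined)
  G \ add = {ball_in(b4,rmB), carry(b5,left), free(right)} \ {carry(b5,left)} = {ball_in(b4,rmB), free(right)}
  ∪ pre   = {ball_in(b4,rmB), free(right)} ∪ {ball_in(b5,rmB), free(left), robot_in(rmB)}
          = {ball_in(b4,rmB), ball_in(b5,rmB), free(left), free(right), robot_in(rmB)}

== RESULT ==
["ball_in(b4,rmB)", "ball_in(b5,rmB)", "free(left)", "free(right)", "robot_in(rmB)"]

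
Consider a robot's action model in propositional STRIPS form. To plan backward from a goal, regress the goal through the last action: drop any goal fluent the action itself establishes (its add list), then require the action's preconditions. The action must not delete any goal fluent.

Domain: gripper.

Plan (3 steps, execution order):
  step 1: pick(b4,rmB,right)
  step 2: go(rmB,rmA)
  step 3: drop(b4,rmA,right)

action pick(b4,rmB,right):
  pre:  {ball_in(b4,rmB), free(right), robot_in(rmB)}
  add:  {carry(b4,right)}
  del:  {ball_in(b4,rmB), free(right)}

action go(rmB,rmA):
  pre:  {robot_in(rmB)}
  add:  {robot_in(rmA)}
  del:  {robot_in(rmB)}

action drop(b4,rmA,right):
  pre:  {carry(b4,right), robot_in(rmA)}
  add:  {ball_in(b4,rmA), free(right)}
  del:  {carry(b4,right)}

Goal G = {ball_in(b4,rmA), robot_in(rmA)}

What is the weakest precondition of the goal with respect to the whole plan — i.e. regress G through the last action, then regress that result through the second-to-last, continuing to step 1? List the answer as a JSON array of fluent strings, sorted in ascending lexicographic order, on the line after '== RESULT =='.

Work backward from the goal:
  through step 3 (drop(b4,rmA,right)): drop {ball_in(b4,rmA)}, keep {robot_in(rmA)}, require {carry(b4,right), robot_in(rmA)}
    → {carry(b4,right), robot_in(rmA)}
  through step 2 (go(rmB,rmA)): drop {robot_in(rmA)}, keep {carry(b4,right)}, require {robot_in(rmB)}
    → {carry(b4,right), robot_in(rmB)}
  through step 1 (pick(b4,rmB,right)): drop {carry(b4,right)}, keep {robot_in(rmB)}, require {ball_in(b4,rmB), free(right), robot_in(rmB)}
    → {ball_in(b4,rmB), free(right), robot_in(rmB)}

== RESULT ==
["ball_in(b4,rmB)", "free(right)", "robot_in(rmB)"]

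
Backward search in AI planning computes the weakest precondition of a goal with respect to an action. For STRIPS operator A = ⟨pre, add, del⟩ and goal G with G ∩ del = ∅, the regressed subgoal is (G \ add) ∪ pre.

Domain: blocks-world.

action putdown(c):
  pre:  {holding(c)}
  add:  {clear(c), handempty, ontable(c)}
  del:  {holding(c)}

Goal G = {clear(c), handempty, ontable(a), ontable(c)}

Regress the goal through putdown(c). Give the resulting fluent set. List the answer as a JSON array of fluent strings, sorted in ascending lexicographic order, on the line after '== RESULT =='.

Compute (G \ add) ∪ pre:
  G ∩ del = {}  (empty — regression defined)
  G \ add = {clear(c), handempty, ontable(a), ontable(c)} \ {clear(c), handempty, ontable(c)} = {ontable(a)}
  ∪ pre   = {ontable(a)} ∪ {holding(c)}
          = {holding(c), ontable(a)}

== RESULT ==
["holding(c)", "ontable(a)"]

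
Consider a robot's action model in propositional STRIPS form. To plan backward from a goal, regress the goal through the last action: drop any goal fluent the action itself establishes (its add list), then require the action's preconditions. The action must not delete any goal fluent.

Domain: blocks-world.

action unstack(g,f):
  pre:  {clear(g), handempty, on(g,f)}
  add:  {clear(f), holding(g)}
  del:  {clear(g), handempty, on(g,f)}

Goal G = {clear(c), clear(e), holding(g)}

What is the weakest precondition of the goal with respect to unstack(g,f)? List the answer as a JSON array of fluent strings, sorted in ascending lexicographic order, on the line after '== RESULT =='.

Regress:
  G ∩ del = {}  (empty — regression defined)
  G \ add = {clear(c), clear(e), holding(g)} \ {clear(f), holding(g)} = {clear(c), clear(e)}
  ∪ pre   = {clear(c), clear(e)} ∪ {clear(g), handempty, on(g,f)}
          = {clear(c), clear(e), clear(g), handempty, on(g,f)}

== RESULT ==
["clear(c)", "clear(e)", "clear(g)", "handempty", "on(g,f)"]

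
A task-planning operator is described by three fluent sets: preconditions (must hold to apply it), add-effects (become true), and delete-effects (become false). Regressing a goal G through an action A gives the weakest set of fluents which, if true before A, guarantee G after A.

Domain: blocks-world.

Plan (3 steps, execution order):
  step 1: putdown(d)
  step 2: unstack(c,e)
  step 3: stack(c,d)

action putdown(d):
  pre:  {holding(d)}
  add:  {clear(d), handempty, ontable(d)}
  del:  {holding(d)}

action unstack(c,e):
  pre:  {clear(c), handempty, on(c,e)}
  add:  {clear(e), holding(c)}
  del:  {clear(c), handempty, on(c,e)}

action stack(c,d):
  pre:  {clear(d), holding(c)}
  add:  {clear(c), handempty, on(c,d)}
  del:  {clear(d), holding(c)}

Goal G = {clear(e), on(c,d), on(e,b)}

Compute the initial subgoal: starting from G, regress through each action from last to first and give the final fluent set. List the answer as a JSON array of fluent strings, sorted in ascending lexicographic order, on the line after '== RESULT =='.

Work backward from the goal:
  through step 3 (stack(c,d)): drop {on(c,d)}, keep {clear(e), on(e,b)}, require {clear(d), holding(c)}
    → {clear(d), clear(e), holding(c), on(e,b)}
  through step 2 (unstack(c,e)): drop {clear(e), holding(c)}, keep {clear(d), on(e,b)}, require {clear(c), handempty, on(c,e)}
    → {clear(c), clear(d), handempty, on(c,e), on(e,b)}
  through step 1 (putdown(d)): drop {clear(d), handempty}, keep {clear(c), on(c,e), on(e,b)}, require {holding(d)}
    → {clear(c), holding(d), on(c,e), on(e,b)}

== RESULT ==
["clear(c)", "holding(d)", "on(c,e)", "on(e,b)"]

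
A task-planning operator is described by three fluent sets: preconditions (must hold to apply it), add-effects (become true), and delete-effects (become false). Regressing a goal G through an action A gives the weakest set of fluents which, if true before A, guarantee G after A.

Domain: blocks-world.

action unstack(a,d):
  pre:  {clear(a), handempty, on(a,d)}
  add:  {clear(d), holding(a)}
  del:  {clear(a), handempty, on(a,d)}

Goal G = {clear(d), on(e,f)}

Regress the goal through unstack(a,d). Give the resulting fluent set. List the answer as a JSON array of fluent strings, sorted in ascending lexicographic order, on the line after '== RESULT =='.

Compute (G \ add) ∪ pre:
  G ∩ del = {}  (empty — regression defined)
  G \ add = {clear(d), on(e,f)} \ {clear(d), holding(a)} = {on(e,f)}
  ∪ pre   = {on(e,f)} ∪ {clear(a), handempty, on(a,d)}
          = {clear(a), handempty, on(a,d), on(e,f)}

== RESULT ==
["clear(a)", "handempty", "on(a,d)", "on(e,f)"]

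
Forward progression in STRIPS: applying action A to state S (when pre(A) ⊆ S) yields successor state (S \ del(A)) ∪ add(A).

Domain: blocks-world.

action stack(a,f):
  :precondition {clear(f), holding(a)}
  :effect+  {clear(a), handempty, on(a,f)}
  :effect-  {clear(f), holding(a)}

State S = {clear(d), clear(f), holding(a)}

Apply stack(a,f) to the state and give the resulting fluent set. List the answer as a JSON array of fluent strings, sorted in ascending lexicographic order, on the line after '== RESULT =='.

Compute (S \ del) ∪ add:
  pre ⊆ S: {clear(f), holding(a)} ⊆ S  — applicable
  S \ del = {clear(d)}
  ∪ add   = {clear(a), clear(d), handempty, on(a,f)}

== RESULT ==
["clear(a)", "clear(d)", "handempty", "on(a,f)"]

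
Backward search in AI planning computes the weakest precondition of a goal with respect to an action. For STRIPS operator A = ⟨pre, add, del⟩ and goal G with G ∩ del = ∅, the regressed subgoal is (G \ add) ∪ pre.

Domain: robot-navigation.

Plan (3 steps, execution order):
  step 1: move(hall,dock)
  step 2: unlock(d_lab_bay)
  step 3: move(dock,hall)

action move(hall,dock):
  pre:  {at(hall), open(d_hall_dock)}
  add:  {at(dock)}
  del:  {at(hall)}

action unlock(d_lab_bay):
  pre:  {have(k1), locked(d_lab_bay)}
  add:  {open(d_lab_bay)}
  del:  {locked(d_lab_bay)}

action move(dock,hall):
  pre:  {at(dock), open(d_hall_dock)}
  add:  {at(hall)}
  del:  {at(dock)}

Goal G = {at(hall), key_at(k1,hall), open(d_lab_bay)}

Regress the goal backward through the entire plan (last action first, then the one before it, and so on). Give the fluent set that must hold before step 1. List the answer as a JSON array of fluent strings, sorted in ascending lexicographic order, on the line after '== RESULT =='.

Regress step by step:
  through step 3 (move(dock,hall)): drop {at(hall)}, keep {key_at(k1,hall), open(d_lab_bay)}, require {at(dock), open(d_hall_dock)}
    → {at(dock), key_at(k1,hall), open(d_hall_dock), open(d_lab_bay)}
  through step 2 (unlock(d_lab_bay)): drop {open(d_lab_bay)}, keep {at(dock), key_at(k1,hall), open(d_hall_dock)}, require {have(k1), locked(d_lab_bay)}
    → {at(dock), have(k1), key_at(k1,hall), locked(d_lab_bay), open(d_hall_dock)}
  through step 1 (move(hall,dock)): drop {at(dock)}, keep {have(k1), key_at(k1,hall), locked(d_lab_bay), open(d_hall_dock)}, require {at(hall), open(d_hall_dock)}
    → {at(hall), have(k1), key_at(k1,hall), locked(d_lab_bay), open(d_hall_dock)}

== RESULT ==
["at(hall)", "have(k1)", "key_at(k1,hall)", "locked(d_lab_bay)", "open(d_hall_dock)"]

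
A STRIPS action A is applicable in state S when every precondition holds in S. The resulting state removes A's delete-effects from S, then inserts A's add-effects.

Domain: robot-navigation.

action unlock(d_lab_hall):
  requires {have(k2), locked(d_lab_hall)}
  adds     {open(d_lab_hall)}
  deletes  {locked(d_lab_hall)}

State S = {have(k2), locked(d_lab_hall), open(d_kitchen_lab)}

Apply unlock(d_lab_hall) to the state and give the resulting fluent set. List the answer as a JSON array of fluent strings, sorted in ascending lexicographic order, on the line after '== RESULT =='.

Progress:
  pre ⊆ S: {have(k2), locked(d_lab_hall)} ⊆ S  — applicable
  S \ del = {have(k2), open(d_kitchen_lab)}
  ∪ add   = {have(k2), open(d_kitchen_lab), open(d_lab_hall)}

== RESULT ==
["have(k2)", "open(d_kitchen_lab)", "open(d_lab_hall)"]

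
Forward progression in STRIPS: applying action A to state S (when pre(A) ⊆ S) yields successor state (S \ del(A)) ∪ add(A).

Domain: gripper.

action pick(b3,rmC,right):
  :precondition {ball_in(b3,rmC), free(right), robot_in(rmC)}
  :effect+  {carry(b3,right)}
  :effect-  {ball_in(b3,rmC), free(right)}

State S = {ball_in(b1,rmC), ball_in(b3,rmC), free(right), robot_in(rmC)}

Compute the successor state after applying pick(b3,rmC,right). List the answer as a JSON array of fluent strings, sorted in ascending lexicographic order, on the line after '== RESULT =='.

Compute (S \ del) ∪ add:
  pre ⊆ S: {ball_in(b3,rmC), free(right), robot_in(rmC)} ⊆ S  — applicable
  S \ del = {ball_in(b1,rmC), robot_in(rmC)}
  ∪ add   = {ball_in(b1,rmC), carry(b3,right), robot_in(rmC)}

== RESULT ==
["ball_in(b1,rmC)", "carry(b3,right)", "robot_in(rmC)"]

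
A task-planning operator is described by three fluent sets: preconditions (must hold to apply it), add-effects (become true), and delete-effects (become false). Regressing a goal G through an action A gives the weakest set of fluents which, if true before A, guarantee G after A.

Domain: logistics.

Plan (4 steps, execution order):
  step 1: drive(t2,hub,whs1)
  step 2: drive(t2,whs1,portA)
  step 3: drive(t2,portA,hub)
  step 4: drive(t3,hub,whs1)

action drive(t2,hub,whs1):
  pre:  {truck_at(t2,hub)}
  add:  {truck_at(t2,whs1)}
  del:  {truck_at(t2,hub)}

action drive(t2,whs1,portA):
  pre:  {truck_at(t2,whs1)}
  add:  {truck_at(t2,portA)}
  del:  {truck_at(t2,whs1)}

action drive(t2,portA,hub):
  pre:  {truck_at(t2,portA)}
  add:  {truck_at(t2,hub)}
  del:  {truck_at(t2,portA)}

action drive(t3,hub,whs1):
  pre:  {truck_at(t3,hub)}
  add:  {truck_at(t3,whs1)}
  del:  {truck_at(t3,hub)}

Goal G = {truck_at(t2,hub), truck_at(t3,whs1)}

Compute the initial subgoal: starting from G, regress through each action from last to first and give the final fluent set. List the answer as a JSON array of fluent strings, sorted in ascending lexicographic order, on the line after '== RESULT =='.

Work backward from the goal:
  through step 4 (drive(t3,hub,whs1)): drop {truck_at(t3,whs1)}, keep {truck_at(t2,hub)}, require {truck_at(t3,hub)}
    → {truck_at(t2,hub), truck_at(t3,hub)}
  through step 3 (drive(t2,portA,hub)): drop {truck_at(t2,hub)}, keep {truck_at(t3,hub)}, require {truck_at(t2,portA)}
    → {truck_at(t2,portA), truck_at(t3,hub)}
  through step 2 (drive(t2,whs1,portA)): drop {truck_at(t2,portA)}, keep {truck_at(t3,hub)}, require {truck_at(t2,whs1)}
    → {truck_at(t2,whs1), truck_at(t3,hub)}
  through step 1 (drive(t2,hub,whs1)): drop {truck_at(t2,whs1)}, keep {truck_at(t3,hub)}, require {truck_at(t2,hub)}
    → {truck_at(t2,hub), truck_at(t3,hub)}

== RESULT ==
["truck_at(t2,hub)", "truck_at(t3,hub)"]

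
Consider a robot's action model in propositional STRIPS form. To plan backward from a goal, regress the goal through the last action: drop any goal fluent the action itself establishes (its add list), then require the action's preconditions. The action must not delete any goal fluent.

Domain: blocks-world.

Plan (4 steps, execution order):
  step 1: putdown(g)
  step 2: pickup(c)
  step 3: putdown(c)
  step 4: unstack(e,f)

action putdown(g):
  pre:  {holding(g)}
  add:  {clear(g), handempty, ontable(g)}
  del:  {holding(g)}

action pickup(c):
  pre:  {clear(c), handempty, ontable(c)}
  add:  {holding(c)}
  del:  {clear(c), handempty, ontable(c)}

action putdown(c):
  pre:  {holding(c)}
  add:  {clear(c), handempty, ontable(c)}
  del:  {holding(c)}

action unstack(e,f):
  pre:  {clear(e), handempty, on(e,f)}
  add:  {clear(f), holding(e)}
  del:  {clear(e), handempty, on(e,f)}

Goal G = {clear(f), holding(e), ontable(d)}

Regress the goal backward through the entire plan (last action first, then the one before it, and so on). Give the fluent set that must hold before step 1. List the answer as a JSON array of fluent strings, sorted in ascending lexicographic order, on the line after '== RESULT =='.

Regress step by step:
  through step 4 (unstack(e,f)): drop {clear(f), holding(e)}, keep {ontable(d)}, require {clear(e), handempty, on(e,f)}
    → {clear(e), handempty, on(e,f), ontable(d)}
  through step 3 (putdown(c)): drop {handempty}, keep {clear(e), on(e,f), ontable(d)}, require {holding(c)}
    → {clear(e), holding(c), on(e,f), ontable(d)}
  through step 2 (pickup(c)): drop {holding(c)}, keep {clear(e), on(e,f), ontable(d)}, require {clear(c), handempty, ontable(c)}
    → {clear(c), clear(e), handempty, on(e,f), ontable(c), ontable(d)}
  through step 1 (putdown(g)): drop {handempty}, keep {clear(c), clear(e), on(e,f), ontable(c), ontable(d)}, require {holding(g)}
    → {clear(c), clear(e), holding(g), on(e,f), ontable(c), ontable(d)}

== RESULT ==
["clear(c)", "clear(e)", "holding(g)", "on(e,f)", "ontable(c)", "ontable(d)"]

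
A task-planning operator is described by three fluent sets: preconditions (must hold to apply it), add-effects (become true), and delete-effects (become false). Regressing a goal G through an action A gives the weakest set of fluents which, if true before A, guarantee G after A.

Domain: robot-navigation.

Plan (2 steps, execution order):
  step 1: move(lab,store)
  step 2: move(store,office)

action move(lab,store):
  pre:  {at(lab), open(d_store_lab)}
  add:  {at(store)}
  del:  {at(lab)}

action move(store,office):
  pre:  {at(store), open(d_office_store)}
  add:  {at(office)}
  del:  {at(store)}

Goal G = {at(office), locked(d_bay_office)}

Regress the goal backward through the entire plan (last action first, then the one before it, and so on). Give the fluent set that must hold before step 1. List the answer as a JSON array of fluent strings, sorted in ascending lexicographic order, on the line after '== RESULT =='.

Regress step by step:
  through step 2 (move(store,office)): drop {at(office)}, keep {locked(d_bay_office)}, require {at(store), open(d_office_store)}
    → {at(store), locked(d_bay_office), open(d_office_store)}
  through step 1 (move(lab,store)): drop {at(store)}, keep {locked(d_bay_office), open(d_office_store)}, require {at(lab), open(d_store_lab)}
    → {at(lab), locked(d_bay_office), open(d_office_store), open(d_store_lab)}

== RESULT ==
["at(lab)", "locked(d_bay_office)", "open(d_office_store)", "open(d_store_lab)"]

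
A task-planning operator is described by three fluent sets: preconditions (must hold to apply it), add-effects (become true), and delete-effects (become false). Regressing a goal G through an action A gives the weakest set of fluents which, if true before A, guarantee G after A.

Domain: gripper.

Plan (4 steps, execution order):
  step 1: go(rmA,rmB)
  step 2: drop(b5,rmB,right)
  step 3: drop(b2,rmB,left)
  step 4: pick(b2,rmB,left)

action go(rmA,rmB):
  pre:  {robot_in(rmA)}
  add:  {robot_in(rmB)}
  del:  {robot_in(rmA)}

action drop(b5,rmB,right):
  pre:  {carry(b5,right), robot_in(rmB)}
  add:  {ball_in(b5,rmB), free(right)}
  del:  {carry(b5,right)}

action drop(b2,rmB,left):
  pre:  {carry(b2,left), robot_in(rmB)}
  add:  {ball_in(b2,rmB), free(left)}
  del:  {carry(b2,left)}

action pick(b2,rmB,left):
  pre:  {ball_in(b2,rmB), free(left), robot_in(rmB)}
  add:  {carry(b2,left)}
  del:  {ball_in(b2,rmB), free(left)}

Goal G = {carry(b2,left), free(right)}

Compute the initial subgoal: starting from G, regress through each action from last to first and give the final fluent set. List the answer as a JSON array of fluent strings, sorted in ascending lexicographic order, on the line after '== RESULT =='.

Work backward from the goal:
  through step 4 (pick(b2,rmB,left)): drop {carry(b2,left)}, keep {free(right)}, require {ball_in(b2,rmB), free(left), robot_in(rmB)}
    → {ball_in(b2,rmB), free(left), free(right), robot_in(rmB)}
  through step 3 (drop(b2,rmB,left)): drop {ball_in(b2,rmB), free(left)}, keep {free(right), robot_in(rmB)}, require {carry(b2,left), robot_in(rmB)}
    → {carry(b2,left), free(right), robot_in(rmB)}
  through step 2 (drop(b5,rmB,right)): drop {free(right)}, keep {carry(b2,left), robot_in(rmB)}, require {carry(b5,right), robot_in(rmB)}
    → {carry(b2,left), carry(b5,right), robot_in(rmB)}
  through step 1 (go(rmA,rmB)): drop {robot_in(rmB)}, keep {carry(b2,left), carry(b5,right)}, require {robot_in(rmA)}
    → {carry(b2,left), carry(b5,right), robot_in(rmA)}

== RESULT ==
["carry(b2,left)", "carry(b5,right)", "robot_in(rmA)"]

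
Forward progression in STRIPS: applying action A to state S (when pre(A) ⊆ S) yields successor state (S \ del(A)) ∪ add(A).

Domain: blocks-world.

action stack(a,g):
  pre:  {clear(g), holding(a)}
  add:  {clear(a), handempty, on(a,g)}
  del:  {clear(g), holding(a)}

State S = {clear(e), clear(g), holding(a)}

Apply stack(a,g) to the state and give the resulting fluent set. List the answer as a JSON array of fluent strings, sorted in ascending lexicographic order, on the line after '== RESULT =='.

Compute (S \ del) ∪ add:
  pre ⊆ S: {clear(g), holding(a)} ⊆ S  — applicable
  S \ del = {clear(e)}
  ∪ add   = {clear(a), clear(e), handempty, on(a,g)}

== RESULT ==
["clear(a)", "clear(e)", "handempty", "on(a,g)"]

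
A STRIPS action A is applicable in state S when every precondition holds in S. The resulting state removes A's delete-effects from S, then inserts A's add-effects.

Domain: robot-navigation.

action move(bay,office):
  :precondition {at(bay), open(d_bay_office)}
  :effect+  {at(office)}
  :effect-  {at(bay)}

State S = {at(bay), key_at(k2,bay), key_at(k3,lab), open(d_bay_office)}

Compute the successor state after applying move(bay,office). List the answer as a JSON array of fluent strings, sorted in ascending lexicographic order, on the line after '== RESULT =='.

Progress:
  pre ⊆ S: {at(bay), open(d_bay_office)} ⊆ S  — applicable
  S \ del = {key_at(k2,bay), key_at(k3,lab), open(d_bay_office)}
  ∪ add   = {at(office), key_at(k2,bay), key_at(k3,lab), open(d_bay_office)}

== RESULT ==
["at(office)", "key_at(k2,bay)", "key_at(k3,lab)", "open(d_bay_office)"]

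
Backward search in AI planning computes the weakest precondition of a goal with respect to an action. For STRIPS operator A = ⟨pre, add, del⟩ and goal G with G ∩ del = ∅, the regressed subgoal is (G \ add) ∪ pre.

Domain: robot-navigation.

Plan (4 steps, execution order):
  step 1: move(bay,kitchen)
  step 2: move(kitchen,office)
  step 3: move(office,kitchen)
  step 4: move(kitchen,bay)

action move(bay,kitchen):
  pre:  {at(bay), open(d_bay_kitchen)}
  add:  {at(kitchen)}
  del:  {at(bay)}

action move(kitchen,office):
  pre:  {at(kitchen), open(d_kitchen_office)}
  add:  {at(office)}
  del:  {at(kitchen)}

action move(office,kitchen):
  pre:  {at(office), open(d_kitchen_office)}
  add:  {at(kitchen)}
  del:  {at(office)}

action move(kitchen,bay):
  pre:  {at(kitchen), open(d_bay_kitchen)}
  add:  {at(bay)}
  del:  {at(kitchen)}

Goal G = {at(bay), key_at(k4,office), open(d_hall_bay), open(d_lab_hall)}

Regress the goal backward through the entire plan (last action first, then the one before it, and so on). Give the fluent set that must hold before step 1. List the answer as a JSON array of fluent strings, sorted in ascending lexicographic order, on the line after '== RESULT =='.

Regress step by step:
  through step 4 (move(kitchen,bay)): drop {at(bay)}, keep {key_at(k4,office), open(d_hall_bay), open(d_lab_hall)}, require {at(kitchen), open(d_bay_kitchen)}
    → {at(kitchen), key_at(k4,office), open(d_bay_kitchen), open(d_hall_bay), open(d_lab_hall)}
  through step 3 (move(office,kitchen)): drop {at(kitchen)}, keep {key_at(k4,office), open(d_bay_kitchen), open(d_hall_bay), open(d_lab_hall)}, require {at(office), open(d_kitchen_office)}
    → {at(office), key_at(k4,office), open(d_bay_kitchen), open(d_hall_bay), open(d_kitchen_office), open(d_lab_hall)}
  through step 2 (move(kitchen,office)): drop {at(office)}, keep {key_at(k4,office), open(d_bay_kitchen), open(d_hall_bay), open(d_kitchen_office), open(d_lab_hall)}, require {at(kitchen), open(d_kitchen_office)}
    → {at(kitchen), key_at(k4,office), open(d_bay_kitchen), open(d_hall_bay), open(d_kitchen_office), open(d_lab_hall)}
  through step 1 (move(bay,kitchen)): drop {at(kitchen)}, keep {key_at(k4,office), open(d_bay_kitchen), open(d_hall_bay), open(d_kitchen_office), open(d_lab_hall)}, require {at(bay), open(d_bay_kitchen)}
    → {at(bay), key_at(k4,office), open(d_bay_kitchen), open(d_hall_bay), open(d_kitchen_office), open(d_lab_hall)}

== RESULT ==
["at(bay)", "key_at(k4,office)", "open(d_bay_kitchen)", "open(d_hall_bay)", "open(d_kitchen_office)", "open(d_lab_hall)"]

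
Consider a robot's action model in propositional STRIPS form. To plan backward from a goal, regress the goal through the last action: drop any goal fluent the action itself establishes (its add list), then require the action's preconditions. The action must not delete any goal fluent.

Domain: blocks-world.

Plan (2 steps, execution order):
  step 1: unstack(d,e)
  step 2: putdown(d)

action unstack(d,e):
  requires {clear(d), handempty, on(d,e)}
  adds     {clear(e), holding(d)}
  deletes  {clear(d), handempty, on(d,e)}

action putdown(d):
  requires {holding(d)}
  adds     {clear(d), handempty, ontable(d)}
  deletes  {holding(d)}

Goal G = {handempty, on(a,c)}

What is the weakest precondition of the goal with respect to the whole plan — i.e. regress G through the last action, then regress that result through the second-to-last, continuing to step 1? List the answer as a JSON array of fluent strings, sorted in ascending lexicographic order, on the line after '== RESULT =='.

Work backward from the goal:
  through step 2 (putdown(d)): drop {handempty}, keep {on(a,c)}, require {holding(d)}
    → {holding(d), on(a,c)}
  through step 1 (unstack(d,e)): drop {holding(d)}, keep {on(a,c)}, require {clear(d), handempty, on(d,e)}
    → {clear(d), handempty, on(a,c), on(d,e)}

== RESULT ==
["clear(d)", "handempty", "on(a,c)", "on(d,e)"]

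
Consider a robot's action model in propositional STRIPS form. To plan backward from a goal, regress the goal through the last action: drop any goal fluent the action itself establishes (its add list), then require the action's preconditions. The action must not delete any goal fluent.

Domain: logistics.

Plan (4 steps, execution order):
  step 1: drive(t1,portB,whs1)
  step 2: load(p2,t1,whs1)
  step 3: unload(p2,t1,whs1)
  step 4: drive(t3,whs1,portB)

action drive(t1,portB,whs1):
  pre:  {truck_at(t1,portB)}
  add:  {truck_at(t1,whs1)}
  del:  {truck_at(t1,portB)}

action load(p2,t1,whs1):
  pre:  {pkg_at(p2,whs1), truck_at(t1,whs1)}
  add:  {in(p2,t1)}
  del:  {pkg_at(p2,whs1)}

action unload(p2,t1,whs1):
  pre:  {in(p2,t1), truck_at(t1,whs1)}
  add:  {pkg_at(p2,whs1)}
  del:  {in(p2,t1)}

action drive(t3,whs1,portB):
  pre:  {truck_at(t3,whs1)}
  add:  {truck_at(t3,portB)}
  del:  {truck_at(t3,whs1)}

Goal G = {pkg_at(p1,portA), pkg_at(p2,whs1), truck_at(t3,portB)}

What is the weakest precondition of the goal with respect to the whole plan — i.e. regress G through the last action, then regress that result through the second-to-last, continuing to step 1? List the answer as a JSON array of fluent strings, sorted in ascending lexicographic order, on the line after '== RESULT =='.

Work backward from the goal:
  through step 4 (drive(t3,whs1,portB)): drop {truck_at(t3,portB)}, keep {pkg_at(p1,portA), pkg_at(p2,whs1)}, require {truck_at(t3,whs1)}
    → {pkg_at(p1,portA), pkg_at(p2,whs1), truck_at(t3,whs1)}
  through step 3 (unload(p2,t1,whs1)): drop {pkg_at(p2,whs1)}, keep {pkg_at(p1,portA), truck_at(t3,whs1)}, require {in(p2,t1), truck_at(t1,whs1)}
    → {in(p2,t1), pkg_at(p1,portA), truck_at(t1,whs1), truck_at(t3,whs1)}
  through step 2 (load(p2,t1,whs1)): drop {in(p2,t1)}, keep {pkg_at(p1,portA), truck_at(t1,whs1), truck_at(t3,whs1)}, require {pkg_at(p2,whs1), truck_at(t1,whs1)}
    → {pkg_at(p1,portA), pkg_at(p2,whs1), truck_at(t1,whs1), truck_at(t3,whs1)}
  through step 1 (drive(t1,portB,whs1)): drop {truck_at(t1,whs1)}, keep {pkg_at(p1,portA), pkg_at(p2,whs1), truck_at(t3,whs1)}, require {truck_at(t1,portB)}
    → {pkg_at(p1,portA), pkg_at(p2,whs1), truck_at(t1,portB), truck_at(t3,whs1)}

== RESULT ==
["pkg_at(p1,portA)", "pkg_at(p2,whs1)", "truck_at(t1,portB)", "truck_at(t3,whs1)"]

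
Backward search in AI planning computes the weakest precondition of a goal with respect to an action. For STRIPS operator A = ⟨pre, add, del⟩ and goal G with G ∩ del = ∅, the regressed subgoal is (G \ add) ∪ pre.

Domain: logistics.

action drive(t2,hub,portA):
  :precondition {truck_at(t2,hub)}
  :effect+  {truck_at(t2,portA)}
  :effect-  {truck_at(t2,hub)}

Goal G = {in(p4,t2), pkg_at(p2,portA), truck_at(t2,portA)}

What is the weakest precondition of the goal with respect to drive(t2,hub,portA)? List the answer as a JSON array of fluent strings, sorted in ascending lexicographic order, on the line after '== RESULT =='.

Compute (G \ add) ∪ pre:
  G ∩ del = {}  (empty — regression defined)
  G \ add = {in(p4,t2), pkg_at(p2,portA), truck_at(t2,portA)} \ {truck_at(t2,portA)} = {in(p4,t2), pkg_at(p2,portA)}
  ∪ pre   = {in(p4,t2), pkg_at(p2,portA)} ∪ {truck_at(t2,hub)}
          = {in(p4,t2), pkg_at(p2,portA), truck_at(t2,hub)}

== RESULT ==
["in(p4,t2)", "pkg_at(p2,portA)", "truck_at(t2,hub)"]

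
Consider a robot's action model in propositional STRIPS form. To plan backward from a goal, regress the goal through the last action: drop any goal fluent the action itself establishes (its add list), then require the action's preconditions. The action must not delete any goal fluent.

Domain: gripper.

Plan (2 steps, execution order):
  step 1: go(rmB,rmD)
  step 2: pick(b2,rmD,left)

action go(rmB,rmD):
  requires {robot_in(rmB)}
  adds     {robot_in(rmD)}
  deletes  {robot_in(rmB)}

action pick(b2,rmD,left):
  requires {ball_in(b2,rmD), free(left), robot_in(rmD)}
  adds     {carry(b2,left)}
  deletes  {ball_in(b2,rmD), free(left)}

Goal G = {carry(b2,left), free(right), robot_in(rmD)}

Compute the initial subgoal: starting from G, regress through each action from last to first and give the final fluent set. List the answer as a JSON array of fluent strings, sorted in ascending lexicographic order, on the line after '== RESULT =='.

Regress step by step:
  through step 2 (pick(b2,rmD,left)): drop {carry(b2,left)}, keep {free(right), robot_in(rmD)}, require {ball_in(b2,rmD), free(left), robot_in(rmD)}
    → {ball_in(b2,rmD), free(left), free(right), robot_in(rmD)}
  through step 1 (go(rmB,rmD)): drop {robot_in(rmD)}, keep {ball_in(b2,rmD), free(left), free(right)}, require {robot_in(rmB)}
    → {ball_in(b2,rmD), free(left), free(right), robot_in(rmB)}

== RESULT ==
["ball_in(b2,rmD)", "free(left)", "free(right)", "robot_in(rmB)"]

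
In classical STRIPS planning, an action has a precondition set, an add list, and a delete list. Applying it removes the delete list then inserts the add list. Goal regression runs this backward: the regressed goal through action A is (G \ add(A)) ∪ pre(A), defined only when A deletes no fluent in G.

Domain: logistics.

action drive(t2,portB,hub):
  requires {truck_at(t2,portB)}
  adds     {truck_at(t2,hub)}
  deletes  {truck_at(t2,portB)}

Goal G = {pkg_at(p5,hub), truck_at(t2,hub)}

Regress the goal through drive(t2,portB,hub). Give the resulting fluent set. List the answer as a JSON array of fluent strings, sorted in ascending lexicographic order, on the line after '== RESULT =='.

Compute (G \ add) ∪ pre:
  G ∩ del = {}  (empty — regression defined)
  G \ add = {pkg_at(p5,hub), truck_at(t2,hub)} \ {truck_at(t2,hub)} = {pkg_at(p5,hub)}
  ∪ pre   = {pkg_at(p5,hub)} ∪ {truck_at(t2,portB)}
          = {pkg_at(p5,hub), truck_at(t2,portB)}

== RESULT ==
["pkg_at(p5,hub)", "truck_at(t2,portB)"]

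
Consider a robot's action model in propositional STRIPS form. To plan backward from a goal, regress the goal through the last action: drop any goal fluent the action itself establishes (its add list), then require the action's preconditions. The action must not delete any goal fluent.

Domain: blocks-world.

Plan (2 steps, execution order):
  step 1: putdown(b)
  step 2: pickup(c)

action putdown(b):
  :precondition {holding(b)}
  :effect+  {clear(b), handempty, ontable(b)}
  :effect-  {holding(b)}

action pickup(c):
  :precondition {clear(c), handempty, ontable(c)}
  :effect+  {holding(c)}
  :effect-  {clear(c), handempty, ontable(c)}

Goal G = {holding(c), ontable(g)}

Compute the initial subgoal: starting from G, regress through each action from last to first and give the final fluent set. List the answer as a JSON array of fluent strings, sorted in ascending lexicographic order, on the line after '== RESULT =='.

Work backward from the goal:
  through step 2 (pickup(c)): drop {holding(c)}, keep {ontable(g)}, require {clear(c), handempty, ontable(c)}
    → {clear(c), handempty, ontable(c), ontable(g)}
  through step 1 (putdown(b)): drop {handempty}, keep {clear(c), ontable(c), ontable(g)}, require {holding(b)}
    → {clear(c), holding(b), ontable(c), ontable(g)}

== RESULT ==
["clear(c)", "holding(b)", "ontable(c)", "ontable(g)"]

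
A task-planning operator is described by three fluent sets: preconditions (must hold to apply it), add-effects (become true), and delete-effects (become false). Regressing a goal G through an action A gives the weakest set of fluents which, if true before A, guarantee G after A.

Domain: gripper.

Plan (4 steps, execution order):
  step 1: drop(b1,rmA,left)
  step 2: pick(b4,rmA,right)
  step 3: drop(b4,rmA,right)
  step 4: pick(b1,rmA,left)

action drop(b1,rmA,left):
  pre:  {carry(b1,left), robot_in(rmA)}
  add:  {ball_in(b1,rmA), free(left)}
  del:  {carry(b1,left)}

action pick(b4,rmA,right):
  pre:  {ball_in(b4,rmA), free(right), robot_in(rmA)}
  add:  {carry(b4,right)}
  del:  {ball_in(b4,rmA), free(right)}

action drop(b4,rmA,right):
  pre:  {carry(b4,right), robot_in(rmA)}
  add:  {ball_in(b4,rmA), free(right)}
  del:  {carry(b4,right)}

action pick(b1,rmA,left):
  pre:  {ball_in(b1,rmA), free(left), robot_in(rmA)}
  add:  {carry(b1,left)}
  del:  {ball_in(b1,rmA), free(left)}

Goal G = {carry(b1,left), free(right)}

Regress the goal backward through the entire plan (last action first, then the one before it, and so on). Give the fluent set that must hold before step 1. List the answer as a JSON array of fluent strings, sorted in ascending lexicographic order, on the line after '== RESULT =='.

Regress step by step:
  through step 4 (pick(b1,rmA,left)): drop {carry(b1,left)}, keep {free(right)}, require {ball_in(b1,rmA), free(left), robot_in(rmA)}
    → {ball_in(b1,rmA), free(left), free(right), robot_in(rmA)}
  through step 3 (drop(b4,rmA,right)): drop {free(right)}, keep {ball_in(b1,rmA), free(left), robot_in(rmA)}, require {carry(b4,right), robot_in(rmA)}
    → {ball_in(b1,rmA), carry(b4,right), free(left), robot_in(rmA)}
  through step 2 (pick(b4,rmA,right)): drop {carry(b4,right)}, keep {ball_in(b1,rmA), free(left), robot_in(rmA)}, require {ball_in(b4,rmA), free(right), robot_in(rmA)}
    → {ball_in(b1,rmA), ball_in(b4,rmA), free(left), free(right), robot_in(rmA)}
  through step 1 (drop(b1,rmA,left)): drop {ball_in(b1,rmA), free(left)}, keep {ball_in(b4,rmA), free(right), robot_in(rmA)}, require {carry(b1,left), robot_in(rmA)}
    → {ball_in(b4,rmA), carry(b1,left), free(right), robot_in(rmA)}

== RESULT ==
["ball_in(b4,rmA)", "carry(b1,left)", "free(right)", "robot_in(rmA)"]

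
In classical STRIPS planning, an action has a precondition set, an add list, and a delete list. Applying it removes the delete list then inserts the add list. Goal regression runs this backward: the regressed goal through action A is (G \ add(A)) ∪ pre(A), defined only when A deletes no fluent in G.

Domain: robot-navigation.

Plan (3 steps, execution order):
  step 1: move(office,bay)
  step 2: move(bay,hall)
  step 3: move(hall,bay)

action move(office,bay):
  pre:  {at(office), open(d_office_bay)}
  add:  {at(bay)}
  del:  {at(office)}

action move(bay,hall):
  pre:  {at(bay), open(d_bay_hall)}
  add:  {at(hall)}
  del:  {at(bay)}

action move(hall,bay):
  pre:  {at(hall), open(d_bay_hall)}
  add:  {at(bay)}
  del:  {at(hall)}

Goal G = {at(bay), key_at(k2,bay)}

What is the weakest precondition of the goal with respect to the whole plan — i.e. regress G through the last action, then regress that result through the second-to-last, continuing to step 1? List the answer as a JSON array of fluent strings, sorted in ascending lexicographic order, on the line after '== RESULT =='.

Work backward from the goal:
  through step 3 (move(hall,bay)): drop {at(bay)}, keep {key_at(k2,bay)}, require {at(hall), open(d_bay_hall)}
    → {at(hall), key_at(k2,bay), open(d_bay_hall)}
  through step 2 (move(bay,hall)): drop {at(hall)}, keep {key_at(k2,bay), open(d_bay_hall)}, require {at(bay), open(d_bay_hall)}
    → {at(bay), key_at(k2,bay), open(d_bay_hall)}
  through step 1 (move(office,bay)): drop {at(bay)}, keep {key_at(k2,bay), open(d_bay_hall)}, require {at(office), open(d_office_bay)}
    → {at(office), key_at(k2,bay), open(d_bay_hall), open(d_office_bay)}

== RESULT ==
["at(office)", "key_at(k2,bay)", "open(d_bay_hall)", "open(d_office_bay)"]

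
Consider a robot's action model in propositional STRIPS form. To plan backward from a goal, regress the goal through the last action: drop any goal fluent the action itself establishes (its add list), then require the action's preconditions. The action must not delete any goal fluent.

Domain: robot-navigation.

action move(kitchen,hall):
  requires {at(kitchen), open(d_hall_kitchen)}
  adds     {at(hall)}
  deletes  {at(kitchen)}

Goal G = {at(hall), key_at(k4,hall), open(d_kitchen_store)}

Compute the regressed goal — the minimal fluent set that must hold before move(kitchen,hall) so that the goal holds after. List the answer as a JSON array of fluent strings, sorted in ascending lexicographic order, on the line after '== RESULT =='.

Compute (G \ add) ∪ pre:
  G ∩ del = {}  (empty — regression defined)
  G \ add = {at(hall), key_at(k4,hall), open(d_kitchen_store)} \ {at(hall)} = {key_at(k4,hall), open(d_kitchen_store)}
  ∪ pre   = {key_at(k4,hall), open(d_kitchen_store)} ∪ {at(kitchen), open(d_hall_kitchen)}
          = {at(kitchen), key_at(k4,hall), open(d_hall_kitchen), open(d_kitchen_store)}

== RESULT ==
["at(kitchen)", "key_at(k4,hall)", "open(d_hall_kitchen)", "open(d_kitchen_store)"]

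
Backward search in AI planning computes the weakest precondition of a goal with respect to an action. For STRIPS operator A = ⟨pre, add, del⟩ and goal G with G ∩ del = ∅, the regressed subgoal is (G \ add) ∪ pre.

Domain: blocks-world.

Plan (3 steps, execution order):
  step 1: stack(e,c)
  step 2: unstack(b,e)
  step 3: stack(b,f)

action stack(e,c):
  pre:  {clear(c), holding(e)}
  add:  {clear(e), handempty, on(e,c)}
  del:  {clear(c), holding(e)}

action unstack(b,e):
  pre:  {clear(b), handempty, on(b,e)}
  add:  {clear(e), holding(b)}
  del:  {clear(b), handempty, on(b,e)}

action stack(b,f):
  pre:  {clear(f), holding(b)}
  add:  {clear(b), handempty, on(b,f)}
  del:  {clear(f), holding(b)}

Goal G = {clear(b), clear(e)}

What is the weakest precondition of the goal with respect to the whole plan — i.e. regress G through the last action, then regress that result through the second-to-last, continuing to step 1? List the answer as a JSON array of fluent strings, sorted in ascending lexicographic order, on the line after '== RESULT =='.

Work backward from the goal:
  through step 3 (stack(b,f)): drop {clear(b)}, keep {clear(e)}, require {clear(f), holding(b)}
    → {clear(e), clear(f), holding(b)}
  through step 2 (unstack(b,e)): drop {clear(e), holding(b)}, keep {clear(f)}, require {clear(b), handempty, on(b,e)}
    → {clear(b), clear(f), handempty, on(b,e)}
  through step 1 (stack(e,c)): drop {handempty}, keep {clear(b), clear(f), on(b,e)}, require {clear(c), holding(e)}
    → {clear(b), clear(c), clear(f), holding(e), on(b,e)}

== RESULT ==
["clear(b)", "clear(c)", "clear(f)", "holding(e)", "on(b,e)"]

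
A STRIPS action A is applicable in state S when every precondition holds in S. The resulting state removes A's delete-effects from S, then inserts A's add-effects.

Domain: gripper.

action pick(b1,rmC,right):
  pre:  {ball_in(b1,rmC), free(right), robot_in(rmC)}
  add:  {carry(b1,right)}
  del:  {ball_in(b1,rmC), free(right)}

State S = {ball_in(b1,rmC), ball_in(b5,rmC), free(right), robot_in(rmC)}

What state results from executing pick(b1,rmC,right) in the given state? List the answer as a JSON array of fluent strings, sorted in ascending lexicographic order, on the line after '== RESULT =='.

Progress:
  pre ⊆ S: {ball_in(b1,rmC), free(right), robot_in(rmC)} ⊆ S  — applicable
  S \ del = {ball_in(b5,rmC), robot_in(rmC)}
  ∪ add   = {ball_in(b5,rmC), carry(b1,right), robot_in(rmC)}

== RESULT ==
["ball_in(b5,rmC)", "carry(b1,right)", "robot_in(rmC)"]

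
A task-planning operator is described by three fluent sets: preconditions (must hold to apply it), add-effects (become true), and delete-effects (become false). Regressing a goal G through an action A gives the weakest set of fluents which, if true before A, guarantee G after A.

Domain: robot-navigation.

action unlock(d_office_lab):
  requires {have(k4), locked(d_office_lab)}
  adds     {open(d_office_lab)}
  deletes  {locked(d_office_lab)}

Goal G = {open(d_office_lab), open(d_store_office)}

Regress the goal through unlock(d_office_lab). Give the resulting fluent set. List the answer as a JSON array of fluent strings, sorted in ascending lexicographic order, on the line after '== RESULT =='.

Compute (G \ add) ∪ pre:
  G ∩ del = {}  (empty — regression defined)
  G \ add = {open(d_office_lab), open(d_store_office)} \ {open(d_office_lab)} = {open(d_store_office)}
  ∪ pre   = {open(d_store_office)} ∪ {have(k4), locked(d_office_lab)}
          = {have(k4), locked(d_office_lab), open(d_store_office)}

== RESULT ==
["have(k4)", "locked(d_office_lab)", "open(d_store_office)"]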